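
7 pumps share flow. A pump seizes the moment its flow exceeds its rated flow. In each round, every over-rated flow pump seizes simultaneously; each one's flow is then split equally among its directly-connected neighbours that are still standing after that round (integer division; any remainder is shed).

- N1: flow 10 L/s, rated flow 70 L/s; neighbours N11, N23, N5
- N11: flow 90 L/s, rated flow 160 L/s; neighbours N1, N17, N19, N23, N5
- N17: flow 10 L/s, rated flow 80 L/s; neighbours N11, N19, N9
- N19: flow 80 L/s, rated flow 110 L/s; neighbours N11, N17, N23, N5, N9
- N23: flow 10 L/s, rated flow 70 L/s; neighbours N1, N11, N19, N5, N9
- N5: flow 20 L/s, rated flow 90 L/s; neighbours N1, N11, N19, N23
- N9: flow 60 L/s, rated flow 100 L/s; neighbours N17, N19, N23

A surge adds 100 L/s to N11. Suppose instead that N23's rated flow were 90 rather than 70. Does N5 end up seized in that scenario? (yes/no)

no

With N23's rated flow at 90:
Round 1 — N11 at 190 > 160. N11 seizes.
  N11 sheds 190 L/s to N1, N17, N19, N23, N5: 38 each.
    N1: 10+38 = 48 ≤ 70
    N17: 10+38 = 48 ≤ 80
    N19: 80+38 = 118 > 110
    N23: 10+38 = 48 ≤ 90
    N5: 20+38 = 58 ≤ 90
Round 2 — N19 seizes.
  N19 sheds 118 L/s to N17, N23, N5, N9: 29 each (2 lost).
    N17: 48+29 = 77 ≤ 80
    N23: 48+29 = 77 ≤ 90
    N5: 58+29 = 87 ≤ 90
    N9: 60+29 = 89 ≤ 100
No further seizures.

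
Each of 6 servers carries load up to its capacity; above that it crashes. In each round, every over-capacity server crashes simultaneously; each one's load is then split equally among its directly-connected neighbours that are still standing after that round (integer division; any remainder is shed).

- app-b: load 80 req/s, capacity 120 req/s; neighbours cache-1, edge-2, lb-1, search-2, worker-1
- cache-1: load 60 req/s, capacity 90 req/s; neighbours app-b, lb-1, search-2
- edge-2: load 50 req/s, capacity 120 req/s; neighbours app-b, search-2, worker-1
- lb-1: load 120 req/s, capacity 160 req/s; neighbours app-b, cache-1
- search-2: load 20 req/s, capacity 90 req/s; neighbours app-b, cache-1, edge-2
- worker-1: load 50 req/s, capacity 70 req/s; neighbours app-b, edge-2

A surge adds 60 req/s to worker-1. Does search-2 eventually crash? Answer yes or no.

yes

Round 1 — worker-1 at 110 > 70. worker-1 crashes.
  worker-1 sheds 110 req/s to app-b, edge-2: 55 each.
    app-b: 80+55 = 135 > 120
    edge-2: 50+55 = 105 ≤ 120
Round 2 — app-b crashes.
  app-b sheds 135 req/s to cache-1, edge-2, lb-1, search-2: 33 each (3 lost).
    cache-1: 60+33 = 93 > 90
    edge-2: 105+33 = 138 > 120
    lb-1: 120+33 = 153 ≤ 160
    search-2: 20+33 = 53 ≤ 90
Round 3 — cache-1, edge-2 crash.
  cache-1 sheds 93 req/s to lb-1, search-2: 46 each (1 lost).
    lb-1: 153+46 = 199 > 160
    search-2: 53+46 = 99 > 90
  edge-2 sheds 138 req/s to search-2: 138 each.
    search-2: 99+138 = 237 > 90
Round 4 — lb-1, search-2 crash.
  lb-1 sheds 199 req/s: no online neighbours, lost.
  search-2 sheds 237 req/s: no online neighbours, lost.
No further crashes.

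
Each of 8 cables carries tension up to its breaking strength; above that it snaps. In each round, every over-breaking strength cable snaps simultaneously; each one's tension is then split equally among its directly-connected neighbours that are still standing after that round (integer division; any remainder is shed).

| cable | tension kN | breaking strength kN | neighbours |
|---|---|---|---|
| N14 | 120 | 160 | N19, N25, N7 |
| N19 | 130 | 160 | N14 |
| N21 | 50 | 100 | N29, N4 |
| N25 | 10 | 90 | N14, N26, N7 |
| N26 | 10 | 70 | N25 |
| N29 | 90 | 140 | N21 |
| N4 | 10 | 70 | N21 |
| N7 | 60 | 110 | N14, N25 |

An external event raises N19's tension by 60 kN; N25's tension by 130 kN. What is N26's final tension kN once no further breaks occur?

56

Round 1 — N19 at 190 > 160; N25 at 140 > 90. N19, N25 snap.
  N19 sheds 190 kN to N14: 190 each.
    N14: 120+190 = 310 > 160
  N25 sheds 140 kN to N14, N26, N7: 46 each (2 lost).
    N14: 310+46 = 356 > 160
    N26: 10+46 = 56 ≤ 70
    N7: 60+46 = 106 ≤ 110
Round 2 — N14 snaps.
  N14 sheds 356 kN to N7: 356 each.
    N7: 106+356 = 462 > 110
Round 3 — N7 snaps.
  N7 sheds 462 kN: no online neighbours, lost.
No further breaks.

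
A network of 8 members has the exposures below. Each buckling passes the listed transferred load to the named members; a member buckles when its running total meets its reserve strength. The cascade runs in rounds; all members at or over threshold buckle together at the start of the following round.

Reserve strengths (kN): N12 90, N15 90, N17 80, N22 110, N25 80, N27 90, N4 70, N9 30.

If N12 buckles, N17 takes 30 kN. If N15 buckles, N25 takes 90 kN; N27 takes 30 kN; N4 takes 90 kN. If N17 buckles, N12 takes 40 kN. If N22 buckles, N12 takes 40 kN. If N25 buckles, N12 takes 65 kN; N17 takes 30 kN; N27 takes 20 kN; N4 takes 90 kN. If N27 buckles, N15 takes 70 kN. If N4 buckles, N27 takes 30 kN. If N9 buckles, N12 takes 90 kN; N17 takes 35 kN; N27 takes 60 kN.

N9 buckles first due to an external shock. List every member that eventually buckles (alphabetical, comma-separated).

Round 1 — N9 buckles (initial).
  N12: +90 → 90 ≥ 90
  N17: +35 → 35 < 80
  N27: +60 → 60 < 90
Round 2 — N12 buckles.
  N17: +30 → 65 < 80
No further bucklings.

N12, N9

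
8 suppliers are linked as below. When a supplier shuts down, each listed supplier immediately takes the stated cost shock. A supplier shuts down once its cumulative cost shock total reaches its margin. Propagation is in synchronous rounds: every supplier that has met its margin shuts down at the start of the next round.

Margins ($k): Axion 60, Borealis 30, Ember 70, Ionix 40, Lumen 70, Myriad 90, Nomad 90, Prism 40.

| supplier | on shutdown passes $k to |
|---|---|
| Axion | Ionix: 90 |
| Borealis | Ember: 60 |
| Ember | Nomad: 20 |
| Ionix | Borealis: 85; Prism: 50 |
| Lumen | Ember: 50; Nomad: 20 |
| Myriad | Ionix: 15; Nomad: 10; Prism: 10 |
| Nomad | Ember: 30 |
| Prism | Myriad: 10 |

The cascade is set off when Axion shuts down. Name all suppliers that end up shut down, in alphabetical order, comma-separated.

Round 1 — Axion shuts down (initial).
  Ionix: +90 → 90 ≥ 40
Round 2 — Ionix shuts down.
  Borealis: +85 → 85 ≥ 30
  Prism: +50 → 50 ≥ 40
Round 3 — Borealis, Prism shut down.
  Ember: +60 → 60 < 70
  Myriad: +10 → 10 < 90
No further shutdowns.

Axion, Borealis, Ionix, Prism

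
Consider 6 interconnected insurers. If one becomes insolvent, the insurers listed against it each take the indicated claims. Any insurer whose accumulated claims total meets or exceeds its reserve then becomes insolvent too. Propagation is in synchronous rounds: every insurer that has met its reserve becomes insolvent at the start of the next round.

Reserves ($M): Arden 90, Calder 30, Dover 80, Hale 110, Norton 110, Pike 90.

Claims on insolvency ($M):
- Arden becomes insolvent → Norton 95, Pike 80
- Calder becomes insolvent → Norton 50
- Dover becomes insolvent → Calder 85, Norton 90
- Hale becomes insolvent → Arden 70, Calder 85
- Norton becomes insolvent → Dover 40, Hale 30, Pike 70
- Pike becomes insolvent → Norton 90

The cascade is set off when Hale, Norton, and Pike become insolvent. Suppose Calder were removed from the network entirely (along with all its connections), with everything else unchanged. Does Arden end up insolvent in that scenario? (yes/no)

With Calder removed:
Round 1 — Hale, Norton, Pike become insolvent (initial).
  Arden: +70 → 70 < 90
  Dover: +40 → 40 < 80
No further insolvencies.

no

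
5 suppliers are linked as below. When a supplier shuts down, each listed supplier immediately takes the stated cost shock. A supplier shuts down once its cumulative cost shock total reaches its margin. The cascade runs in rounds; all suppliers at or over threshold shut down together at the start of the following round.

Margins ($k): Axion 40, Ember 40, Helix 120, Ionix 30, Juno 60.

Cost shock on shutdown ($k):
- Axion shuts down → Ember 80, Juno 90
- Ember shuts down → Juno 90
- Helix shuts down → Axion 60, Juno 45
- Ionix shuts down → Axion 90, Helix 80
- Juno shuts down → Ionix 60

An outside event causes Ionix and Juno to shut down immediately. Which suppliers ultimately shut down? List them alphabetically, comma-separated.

Round 1 — Ionix, Juno shut down (initial).
  Axion: +90 → 90 ≥ 40
  Helix: +80 → 80 < 120
Round 2 — Axion shuts down.
  Ember: +80 → 80 ≥ 40
Round 3 — Ember shuts down.
No further shutdowns.

Axion, Ember, Ionix, Juno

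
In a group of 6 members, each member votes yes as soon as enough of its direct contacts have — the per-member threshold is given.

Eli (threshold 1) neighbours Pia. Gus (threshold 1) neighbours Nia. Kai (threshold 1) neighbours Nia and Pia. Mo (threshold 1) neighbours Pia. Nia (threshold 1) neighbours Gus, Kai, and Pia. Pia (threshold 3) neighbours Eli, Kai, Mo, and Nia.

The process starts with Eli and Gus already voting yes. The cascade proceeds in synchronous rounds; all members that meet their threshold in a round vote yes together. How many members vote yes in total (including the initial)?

6

Round 1 — Eli, Gus vote yes (initial).
Round 2 — checking thresholds:
  Nia: 1 of 3 neighbours ≥ 1, votes yes.
  Pia: 1 of 4 neighbours < 3, not yet.
Round 3 — checking thresholds:
  Kai: 1 of 2 neighbours ≥ 1, votes yes.
  Pia: 2 of 4 neighbours < 3, not yet.
Round 4 — checking thresholds:
  Pia: 3 of 4 neighbours ≥ 3, votes yes.
Round 5 — checking thresholds:
  Mo: 1 of 1 neighbours ≥ 1, votes yes.
Round 6 — no new yes votes; cascade stops.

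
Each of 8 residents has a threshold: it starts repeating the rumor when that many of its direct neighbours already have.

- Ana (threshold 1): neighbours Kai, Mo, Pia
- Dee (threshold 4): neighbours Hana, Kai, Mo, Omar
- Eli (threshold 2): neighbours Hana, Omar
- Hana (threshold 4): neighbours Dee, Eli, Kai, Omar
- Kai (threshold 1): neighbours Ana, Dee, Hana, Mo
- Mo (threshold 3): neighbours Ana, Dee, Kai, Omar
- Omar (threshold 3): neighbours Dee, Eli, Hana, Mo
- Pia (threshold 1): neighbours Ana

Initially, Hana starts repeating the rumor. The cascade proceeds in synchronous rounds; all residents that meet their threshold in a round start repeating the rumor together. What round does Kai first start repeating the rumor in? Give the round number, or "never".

Round 1 — Hana starts repeating the rumor (initial).
Round 2 — checking thresholds:
  Dee: 1 of 4 neighbours < 4, holds.
  Eli: 1 of 2 neighbours < 2, holds.
  Kai: 1 of 4 neighbours ≥ 1, starts repeating the rumor.
  Omar: 1 of 4 neighbours < 3, holds.
Round 3 — checking thresholds:
  Ana: 1 of 3 neighbours ≥ 1, starts repeating the rumor.
  Dee: 2 of 4 neighbours < 4, holds.
  Eli: 1 of 2 neighbours < 2, holds.
  Mo: 1 of 4 neighbours < 3, holds.
  Omar: 1 of 4 neighbours < 3, holds.
Round 4 — checking thresholds:
  Dee: 2 of 4 neighbours < 4, holds.
  Eli: 1 of 2 neighbours < 2, holds.
  Mo: 2 of 4 neighbours < 3, holds.
  Omar: 1 of 4 neighbours < 3, holds.
  Pia: 1 of 1 neighbours ≥ 1, starts repeating the rumor.
Round 5 — no new spreads; cascade stops.

2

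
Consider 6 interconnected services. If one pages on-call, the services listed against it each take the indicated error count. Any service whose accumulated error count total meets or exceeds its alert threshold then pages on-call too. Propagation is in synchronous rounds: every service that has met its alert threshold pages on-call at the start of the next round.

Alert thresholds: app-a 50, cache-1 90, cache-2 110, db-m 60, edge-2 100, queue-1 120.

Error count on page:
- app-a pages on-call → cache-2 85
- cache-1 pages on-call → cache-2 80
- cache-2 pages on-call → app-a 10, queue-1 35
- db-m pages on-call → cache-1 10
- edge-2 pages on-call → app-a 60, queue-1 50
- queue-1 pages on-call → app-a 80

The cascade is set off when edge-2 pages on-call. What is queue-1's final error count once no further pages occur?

50

Round 1 — edge-2 pages on-call (initial).
  app-a: +60 → 60 ≥ 50
  queue-1: +50 → 50 < 120
Round 2 — app-a pages on-call.
  cache-2: +85 → 85 < 110
No further pages.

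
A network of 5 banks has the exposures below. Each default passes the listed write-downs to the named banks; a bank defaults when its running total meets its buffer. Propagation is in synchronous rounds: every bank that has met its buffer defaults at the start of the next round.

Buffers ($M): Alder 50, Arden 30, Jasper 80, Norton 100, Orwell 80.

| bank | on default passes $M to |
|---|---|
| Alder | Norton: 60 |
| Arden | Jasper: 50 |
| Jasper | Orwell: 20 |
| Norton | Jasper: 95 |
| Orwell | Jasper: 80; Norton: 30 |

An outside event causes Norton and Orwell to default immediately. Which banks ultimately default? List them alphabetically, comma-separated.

Jasper, Norton, Orwell

Round 1 — Norton, Orwell default (initial).
  Jasper: +95+80 → 175 ≥ 80
Round 2 — Jasper defaults.
No further defaults.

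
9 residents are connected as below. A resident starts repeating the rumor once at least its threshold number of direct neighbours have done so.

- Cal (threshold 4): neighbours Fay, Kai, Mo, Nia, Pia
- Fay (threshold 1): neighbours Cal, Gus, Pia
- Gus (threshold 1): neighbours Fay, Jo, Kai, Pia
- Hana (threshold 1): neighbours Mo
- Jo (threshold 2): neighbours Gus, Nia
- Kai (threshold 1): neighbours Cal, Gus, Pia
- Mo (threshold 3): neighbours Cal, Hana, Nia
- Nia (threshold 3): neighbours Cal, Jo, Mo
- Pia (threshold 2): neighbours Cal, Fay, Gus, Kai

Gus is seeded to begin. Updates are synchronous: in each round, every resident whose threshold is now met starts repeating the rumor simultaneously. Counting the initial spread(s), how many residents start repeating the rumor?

Round 1 — Gus starts repeating the rumor (initial).
Round 2 — checking thresholds:
  Fay: 1 of 3 neighbours ≥ 1, starts repeating the rumor.
  Jo: 1 of 2 neighbours < 2, not yet.
  Kai: 1 of 3 neighbours ≥ 1, starts repeating the rumor.
  Pia: 1 of 4 neighbours < 2, not yet.
Round 3 — checking thresholds:
  Cal: 2 of 5 neighbours < 4, not yet.
  Jo: 1 of 2 neighbours < 2, not yet.
  Pia: 3 of 4 neighbours ≥ 2, starts repeating the rumor.
Round 4 — no new spreads; cascade stops.

4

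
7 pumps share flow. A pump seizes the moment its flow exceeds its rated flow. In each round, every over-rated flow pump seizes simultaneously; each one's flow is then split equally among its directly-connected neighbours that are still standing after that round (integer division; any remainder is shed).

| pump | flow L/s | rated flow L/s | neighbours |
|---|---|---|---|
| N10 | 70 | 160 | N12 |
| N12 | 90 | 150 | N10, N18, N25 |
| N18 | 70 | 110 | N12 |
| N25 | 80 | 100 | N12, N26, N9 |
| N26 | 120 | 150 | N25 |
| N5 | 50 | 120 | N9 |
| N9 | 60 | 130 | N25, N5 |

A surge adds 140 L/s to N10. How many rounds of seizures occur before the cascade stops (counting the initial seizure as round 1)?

Round 1 — N10 at 210 > 160. N10 seizes.
  N10 sheds 210 L/s to N12: 210 each.
    N12: 90+210 = 300 > 150
Round 2 — N12 seizes.
  N12 sheds 300 L/s to N18, N25: 150 each.
    N18: 70+150 = 220 > 110
    N25: 80+150 = 230 > 100
Round 3 — N18, N25 seize.
  N18 sheds 220 L/s: no online neighbours, lost.
  N25 sheds 230 L/s to N26, N9: 115 each.
    N26: 120+115 = 235 > 150
    N9: 60+115 = 175 > 130
Round 4 — N26, N9 seize.
  N26 sheds 235 L/s: no online neighbours, lost.
  N9 sheds 175 L/s to N5: 175 each.
    N5: 50+175 = 225 > 120
Round 5 — N5 seizes.
  N5 sheds 225 L/s: no online neighbours, lost.
No further seizures.

5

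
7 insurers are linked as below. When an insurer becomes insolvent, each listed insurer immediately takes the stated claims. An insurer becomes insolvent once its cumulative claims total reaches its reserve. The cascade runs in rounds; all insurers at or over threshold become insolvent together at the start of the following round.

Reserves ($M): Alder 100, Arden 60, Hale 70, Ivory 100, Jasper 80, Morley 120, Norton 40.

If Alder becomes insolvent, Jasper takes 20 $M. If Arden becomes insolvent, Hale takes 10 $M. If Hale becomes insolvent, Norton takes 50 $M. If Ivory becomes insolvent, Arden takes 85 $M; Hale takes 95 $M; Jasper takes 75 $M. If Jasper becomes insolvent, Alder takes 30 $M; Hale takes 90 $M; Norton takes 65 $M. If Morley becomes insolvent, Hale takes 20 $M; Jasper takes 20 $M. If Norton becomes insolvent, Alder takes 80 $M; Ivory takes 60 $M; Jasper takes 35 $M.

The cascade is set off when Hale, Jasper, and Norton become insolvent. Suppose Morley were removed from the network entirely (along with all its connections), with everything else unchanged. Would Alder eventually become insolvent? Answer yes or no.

With Morley removed:
Round 1 — Hale, Jasper, Norton become insolvent (initial).
  Alder: +30+80 → 110 ≥ 100
  Ivory: +60 → 60 < 100
Round 2 — Alder becomes insolvent.
No further insolvencies.

yes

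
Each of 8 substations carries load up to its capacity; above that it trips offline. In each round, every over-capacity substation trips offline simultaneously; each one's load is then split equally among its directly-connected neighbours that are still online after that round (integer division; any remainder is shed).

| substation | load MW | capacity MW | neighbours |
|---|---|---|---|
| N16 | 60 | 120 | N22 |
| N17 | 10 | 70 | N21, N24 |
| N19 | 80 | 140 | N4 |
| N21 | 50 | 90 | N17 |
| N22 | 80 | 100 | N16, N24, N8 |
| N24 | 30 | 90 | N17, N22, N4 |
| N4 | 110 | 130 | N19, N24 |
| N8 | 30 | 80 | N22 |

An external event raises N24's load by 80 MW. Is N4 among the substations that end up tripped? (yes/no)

Round 1 — N24 at 110 > 90. N24 trips offline.
  N24 sheds 110 MW to N17, N22, N4: 36 each (2 lost).
    N17: 10+36 = 46 ≤ 70
    N22: 80+36 = 116 > 100
    N4: 110+36 = 146 > 130
Round 2 — N22, N4 trip offline.
  N22 sheds 116 MW to N16, N8: 58 each.
    N16: 60+58 = 118 ≤ 120
    N8: 30+58 = 88 > 80
  N4 sheds 146 MW to N19: 146 each.
    N19: 80+146 = 226 > 140
Round 3 — N19, N8 trip offline.
  N19 sheds 226 MW: no online neighbours, lost.
  N8 sheds 88 MW: no online neighbours, lost.
No further trips.

yes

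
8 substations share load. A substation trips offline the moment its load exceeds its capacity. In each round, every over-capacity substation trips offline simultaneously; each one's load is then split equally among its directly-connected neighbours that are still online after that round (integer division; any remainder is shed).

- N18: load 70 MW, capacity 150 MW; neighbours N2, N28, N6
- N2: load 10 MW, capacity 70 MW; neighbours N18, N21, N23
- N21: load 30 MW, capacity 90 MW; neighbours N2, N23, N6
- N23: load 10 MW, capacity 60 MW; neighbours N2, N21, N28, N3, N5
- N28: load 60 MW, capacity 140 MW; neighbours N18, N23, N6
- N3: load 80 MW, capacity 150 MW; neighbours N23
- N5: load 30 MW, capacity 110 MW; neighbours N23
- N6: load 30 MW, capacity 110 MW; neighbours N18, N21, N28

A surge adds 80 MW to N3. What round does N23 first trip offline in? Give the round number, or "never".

2

Round 1 — N3 at 160 > 150. N3 trips offline.
  N3 sheds 160 MW to N23: 160 each.
    N23: 10+160 = 170 > 60
Round 2 — N23 trips offline.
  N23 sheds 170 MW to N2, N21, N28, N5: 42 each (2 lost).
    N2: 10+42 = 52 ≤ 70
    N21: 30+42 = 72 ≤ 90
    N28: 60+42 = 102 ≤ 140
    N5: 30+42 = 72 ≤ 110
No further trips.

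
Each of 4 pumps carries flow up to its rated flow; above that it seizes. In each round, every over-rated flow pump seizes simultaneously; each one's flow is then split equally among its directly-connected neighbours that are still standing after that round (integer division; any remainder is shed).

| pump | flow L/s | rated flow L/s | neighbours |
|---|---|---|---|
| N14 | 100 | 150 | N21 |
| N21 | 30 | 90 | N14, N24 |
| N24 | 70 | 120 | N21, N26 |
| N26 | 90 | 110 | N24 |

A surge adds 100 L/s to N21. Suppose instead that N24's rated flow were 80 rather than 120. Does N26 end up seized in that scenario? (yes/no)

With N24's rated flow at 80:
Round 1 — N21 at 130 > 90. N21 seizes.
  N21 sheds 130 L/s to N14, N24: 65 each.
    N14: 100+65 = 165 > 150
    N24: 70+65 = 135 > 80
Round 2 — N14, N24 seize.
  N14 sheds 165 L/s: no online neighbours, lost.
  N24 sheds 135 L/s to N26: 135 each.
    N26: 90+135 = 225 > 110
Round 3 — N26 seizes.
  N26 sheds 225 L/s: no online neighbours, lost.
No further seizures.

yes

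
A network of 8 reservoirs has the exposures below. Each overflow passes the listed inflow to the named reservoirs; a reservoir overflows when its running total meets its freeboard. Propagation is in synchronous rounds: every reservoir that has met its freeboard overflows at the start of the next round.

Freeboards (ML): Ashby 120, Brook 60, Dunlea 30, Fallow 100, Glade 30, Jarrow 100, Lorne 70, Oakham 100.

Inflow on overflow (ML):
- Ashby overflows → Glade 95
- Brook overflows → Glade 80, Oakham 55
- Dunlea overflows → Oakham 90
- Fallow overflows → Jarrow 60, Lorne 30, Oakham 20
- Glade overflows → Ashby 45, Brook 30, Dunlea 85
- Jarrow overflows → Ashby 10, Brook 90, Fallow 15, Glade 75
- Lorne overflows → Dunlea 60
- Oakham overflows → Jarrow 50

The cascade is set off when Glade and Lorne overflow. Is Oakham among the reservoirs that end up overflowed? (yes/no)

Round 1 — Glade, Lorne overflow (initial).
  Ashby: +45 → 45 < 120
  Brook: +30 → 30 < 60
  Dunlea: +85+60 → 145 ≥ 30
Round 2 — Dunlea overflows.
  Oakham: +90 → 90 < 100
No further overflows.

no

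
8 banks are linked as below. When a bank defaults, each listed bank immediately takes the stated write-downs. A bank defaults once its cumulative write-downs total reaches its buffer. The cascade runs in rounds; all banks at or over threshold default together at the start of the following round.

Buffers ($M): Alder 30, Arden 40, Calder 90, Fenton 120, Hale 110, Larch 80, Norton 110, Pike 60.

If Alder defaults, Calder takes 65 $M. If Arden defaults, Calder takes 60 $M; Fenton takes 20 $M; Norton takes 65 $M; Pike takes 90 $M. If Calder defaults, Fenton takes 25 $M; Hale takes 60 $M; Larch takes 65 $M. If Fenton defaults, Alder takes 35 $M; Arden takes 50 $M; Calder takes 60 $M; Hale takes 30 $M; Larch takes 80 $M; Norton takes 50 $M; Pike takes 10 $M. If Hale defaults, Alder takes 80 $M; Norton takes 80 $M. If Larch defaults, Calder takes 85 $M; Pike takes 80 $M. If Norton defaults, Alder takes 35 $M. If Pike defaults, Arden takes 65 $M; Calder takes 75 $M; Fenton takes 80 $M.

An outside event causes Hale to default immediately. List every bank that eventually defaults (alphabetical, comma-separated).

Round 1 — Hale defaults (initial).
  Alder: +80 → 80 ≥ 30
  Norton: +80 → 80 < 110
Round 2 — Alder defaults.
  Calder: +65 → 65 < 90
No further defaults.

Alder, Hale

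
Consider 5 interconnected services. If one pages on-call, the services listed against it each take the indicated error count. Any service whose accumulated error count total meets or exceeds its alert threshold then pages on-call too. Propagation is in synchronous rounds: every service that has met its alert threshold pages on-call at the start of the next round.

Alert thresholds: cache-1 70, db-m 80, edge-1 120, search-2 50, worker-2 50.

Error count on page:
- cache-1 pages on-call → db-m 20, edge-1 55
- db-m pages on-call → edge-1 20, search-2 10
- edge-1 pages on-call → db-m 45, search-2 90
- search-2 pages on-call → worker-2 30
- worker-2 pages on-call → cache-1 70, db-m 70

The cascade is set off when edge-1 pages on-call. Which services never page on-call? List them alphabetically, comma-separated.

Round 1 — edge-1 pages on-call (initial).
  db-m: +45 → 45 < 80
  search-2: +90 → 90 ≥ 50
Round 2 — search-2 pages on-call.
  worker-2: +30 → 30 < 50
No further pages.

cache-1, db-m, worker-2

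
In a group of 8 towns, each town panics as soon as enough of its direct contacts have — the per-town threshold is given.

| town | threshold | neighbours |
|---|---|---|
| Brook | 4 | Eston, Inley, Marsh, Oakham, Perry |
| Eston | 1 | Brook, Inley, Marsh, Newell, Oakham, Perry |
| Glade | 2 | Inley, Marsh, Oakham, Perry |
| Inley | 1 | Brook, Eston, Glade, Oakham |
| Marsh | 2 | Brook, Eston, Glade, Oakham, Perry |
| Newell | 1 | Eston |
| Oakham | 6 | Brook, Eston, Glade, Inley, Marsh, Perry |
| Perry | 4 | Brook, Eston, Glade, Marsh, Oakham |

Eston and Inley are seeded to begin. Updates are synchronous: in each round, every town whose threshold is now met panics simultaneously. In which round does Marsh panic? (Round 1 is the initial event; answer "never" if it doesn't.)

never

Round 1 — Eston, Inley panic (initial).
Round 2 — checking thresholds:
  Brook: 2 of 5 neighbours < 4, below threshold.
  Glade: 1 of 4 neighbours < 2, below threshold.
  Marsh: 1 of 5 neighbours < 2, below threshold.
  Newell: 1 of 1 neighbours ≥ 1, panics.
  Oakham: 2 of 6 neighbours < 6, below threshold.
  Perry: 1 of 5 neighbours < 4, below threshold.
Round 3 — no new panics; cascade stops.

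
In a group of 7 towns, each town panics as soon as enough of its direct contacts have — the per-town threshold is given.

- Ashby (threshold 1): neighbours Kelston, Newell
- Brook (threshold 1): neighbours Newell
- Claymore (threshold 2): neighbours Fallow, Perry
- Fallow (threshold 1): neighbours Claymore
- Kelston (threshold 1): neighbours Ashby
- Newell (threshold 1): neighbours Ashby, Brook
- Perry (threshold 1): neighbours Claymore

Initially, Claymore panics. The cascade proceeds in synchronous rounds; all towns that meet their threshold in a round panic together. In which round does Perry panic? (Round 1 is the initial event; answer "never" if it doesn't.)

2

Round 1 — Claymore panics (initial).
Round 2 — checking thresholds:
  Fallow: 1 of 1 neighbours ≥ 1, panics.
  Perry: 1 of 1 neighbours ≥ 1, panics.
Round 3 — no new panics; cascade stops.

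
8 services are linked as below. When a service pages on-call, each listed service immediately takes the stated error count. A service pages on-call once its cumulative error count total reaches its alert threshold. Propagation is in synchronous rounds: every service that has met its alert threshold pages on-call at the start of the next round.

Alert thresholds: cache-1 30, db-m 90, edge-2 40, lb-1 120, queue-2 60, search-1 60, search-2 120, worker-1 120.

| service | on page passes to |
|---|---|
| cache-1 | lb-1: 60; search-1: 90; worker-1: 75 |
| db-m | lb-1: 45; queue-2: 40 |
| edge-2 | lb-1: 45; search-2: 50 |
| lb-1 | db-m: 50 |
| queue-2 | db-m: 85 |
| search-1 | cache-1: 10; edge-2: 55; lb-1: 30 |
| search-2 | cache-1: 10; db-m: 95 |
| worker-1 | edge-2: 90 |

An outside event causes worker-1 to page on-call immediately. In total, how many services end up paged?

2

Round 1 — worker-1 pages on-call (initial).
  edge-2: +90 → 90 ≥ 40
Round 2 — edge-2 pages on-call.
  lb-1: +45 → 45 < 120
  search-2: +50 → 50 < 120
No further pages.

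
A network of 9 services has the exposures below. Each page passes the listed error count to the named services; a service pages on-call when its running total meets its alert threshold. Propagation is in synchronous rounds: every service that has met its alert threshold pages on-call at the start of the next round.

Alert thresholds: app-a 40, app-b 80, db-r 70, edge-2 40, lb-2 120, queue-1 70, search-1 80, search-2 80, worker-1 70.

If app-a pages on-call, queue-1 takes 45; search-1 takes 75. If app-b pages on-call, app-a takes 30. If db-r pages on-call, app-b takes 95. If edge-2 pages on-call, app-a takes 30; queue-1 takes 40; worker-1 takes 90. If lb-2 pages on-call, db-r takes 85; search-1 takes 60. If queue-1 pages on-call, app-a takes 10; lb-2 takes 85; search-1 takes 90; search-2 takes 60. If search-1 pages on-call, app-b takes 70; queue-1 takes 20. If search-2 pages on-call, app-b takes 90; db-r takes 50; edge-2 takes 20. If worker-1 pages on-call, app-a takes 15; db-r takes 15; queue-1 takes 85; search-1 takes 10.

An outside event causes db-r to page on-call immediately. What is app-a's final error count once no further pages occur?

Round 1 — db-r pages on-call (initial).
  app-b: +95 → 95 ≥ 80
Round 2 — app-b pages on-call.
  app-a: +30 → 30 < 40
No further pages.

30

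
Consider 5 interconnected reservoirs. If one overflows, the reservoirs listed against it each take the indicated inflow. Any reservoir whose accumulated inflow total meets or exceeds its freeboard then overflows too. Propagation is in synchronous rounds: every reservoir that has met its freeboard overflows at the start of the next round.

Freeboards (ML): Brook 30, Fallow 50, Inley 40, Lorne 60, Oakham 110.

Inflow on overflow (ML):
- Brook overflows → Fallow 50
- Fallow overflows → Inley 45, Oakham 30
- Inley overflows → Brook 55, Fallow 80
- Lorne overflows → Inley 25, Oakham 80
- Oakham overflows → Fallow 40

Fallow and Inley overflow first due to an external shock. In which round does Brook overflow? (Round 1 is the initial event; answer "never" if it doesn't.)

Round 1 — Fallow, Inley overflow (initial).
  Brook: +55 → 55 ≥ 30
  Oakham: +30 → 30 < 110
Round 2 — Brook overflows.
No further overflows.

2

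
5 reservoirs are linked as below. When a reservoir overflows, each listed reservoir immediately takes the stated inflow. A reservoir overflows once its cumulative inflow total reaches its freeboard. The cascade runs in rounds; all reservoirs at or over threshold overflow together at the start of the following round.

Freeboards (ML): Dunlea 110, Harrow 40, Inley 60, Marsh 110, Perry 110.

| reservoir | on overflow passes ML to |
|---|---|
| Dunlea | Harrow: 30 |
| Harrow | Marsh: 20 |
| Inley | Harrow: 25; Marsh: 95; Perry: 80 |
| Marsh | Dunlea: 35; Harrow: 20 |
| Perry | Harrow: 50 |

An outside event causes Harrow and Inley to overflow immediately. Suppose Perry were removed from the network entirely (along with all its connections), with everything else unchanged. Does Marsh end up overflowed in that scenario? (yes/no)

yes

With Perry removed:
Round 1 — Harrow, Inley overflow (initial).
  Marsh: +20+95 → 115 ≥ 110
Round 2 — Marsh overflows.
  Dunlea: +35 → 35 < 110
No further overflows.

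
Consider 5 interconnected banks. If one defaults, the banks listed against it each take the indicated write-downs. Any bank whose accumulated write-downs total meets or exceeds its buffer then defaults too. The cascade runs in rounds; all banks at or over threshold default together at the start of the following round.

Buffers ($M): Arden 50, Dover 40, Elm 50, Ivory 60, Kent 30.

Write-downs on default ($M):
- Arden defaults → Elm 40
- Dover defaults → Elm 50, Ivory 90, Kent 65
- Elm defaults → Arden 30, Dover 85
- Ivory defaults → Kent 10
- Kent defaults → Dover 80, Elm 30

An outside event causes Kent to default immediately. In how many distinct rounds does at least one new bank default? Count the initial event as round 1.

Round 1 — Kent defaults (initial).
  Dover: +80 → 80 ≥ 40
  Elm: +30 → 30 < 50
Round 2 — Dover defaults.
  Elm: +50 → 80 ≥ 50
  Ivory: +90 → 90 ≥ 60
Round 3 — Elm, Ivory default.
  Arden: +30 → 30 < 50
No further defaults.

3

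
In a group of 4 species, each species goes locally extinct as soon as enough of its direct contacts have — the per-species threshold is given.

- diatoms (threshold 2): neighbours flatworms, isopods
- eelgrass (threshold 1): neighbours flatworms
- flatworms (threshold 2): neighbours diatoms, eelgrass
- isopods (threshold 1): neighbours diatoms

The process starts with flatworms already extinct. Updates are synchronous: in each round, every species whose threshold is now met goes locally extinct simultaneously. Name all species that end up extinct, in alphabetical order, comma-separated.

eelgrass, flatworms

Round 1 — flatworms goes locally extinct (initial).
Round 2 — checking thresholds:
  diatoms: 1 of 2 neighbours < 2, holds.
  eelgrass: 1 of 1 neighbours ≥ 1, goes locally extinct.
Round 3 — no new extinctions; cascade stops.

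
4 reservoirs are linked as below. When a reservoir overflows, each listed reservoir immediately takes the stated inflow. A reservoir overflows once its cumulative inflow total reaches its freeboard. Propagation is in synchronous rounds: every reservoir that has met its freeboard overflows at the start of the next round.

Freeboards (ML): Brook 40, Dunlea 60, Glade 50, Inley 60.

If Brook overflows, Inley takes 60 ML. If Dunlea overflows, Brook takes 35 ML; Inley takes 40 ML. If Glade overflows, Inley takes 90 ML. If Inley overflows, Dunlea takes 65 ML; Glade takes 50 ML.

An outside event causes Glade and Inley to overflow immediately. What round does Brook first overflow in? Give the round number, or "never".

Round 1 — Glade, Inley overflow (initial).
  Dunlea: +65 → 65 ≥ 60
Round 2 — Dunlea overflows.
  Brook: +35 → 35 < 40
No further overflows.

never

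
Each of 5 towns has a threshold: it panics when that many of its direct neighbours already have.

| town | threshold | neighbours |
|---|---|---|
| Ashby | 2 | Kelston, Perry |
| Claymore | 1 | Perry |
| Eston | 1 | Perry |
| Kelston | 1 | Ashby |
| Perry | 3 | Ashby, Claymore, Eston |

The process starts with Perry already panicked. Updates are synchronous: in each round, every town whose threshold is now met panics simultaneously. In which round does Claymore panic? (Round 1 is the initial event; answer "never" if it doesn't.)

2

Round 1 — Perry panics (initial).
Round 2 — checking thresholds:
  Ashby: 1 of 2 neighbours < 2, holds.
  Claymore: 1 of 1 neighbours ≥ 1, panics.
  Eston: 1 of 1 neighbours ≥ 1, panics.
Round 3 — no new panics; cascade stops.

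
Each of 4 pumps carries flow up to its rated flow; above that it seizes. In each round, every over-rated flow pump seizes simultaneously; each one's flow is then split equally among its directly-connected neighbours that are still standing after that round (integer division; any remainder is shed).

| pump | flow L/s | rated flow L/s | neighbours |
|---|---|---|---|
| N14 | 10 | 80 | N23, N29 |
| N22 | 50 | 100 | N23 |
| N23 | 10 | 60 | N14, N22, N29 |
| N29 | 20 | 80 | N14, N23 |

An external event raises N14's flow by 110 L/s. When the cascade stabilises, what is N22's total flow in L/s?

Round 1 — N14 at 120 > 80. N14 seizes.
  N14 sheds 120 L/s to N23, N29: 60 each.
    N23: 10+60 = 70 > 60
    N29: 20+60 = 80 ≤ 80
Round 2 — N23 seizes.
  N23 sheds 70 L/s to N22, N29: 35 each.
    N22: 50+35 = 85 ≤ 100
    N29: 80+35 = 115 > 80
Round 3 — N29 seizes.
  N29 sheds 115 L/s: no online neighbours, lost.
No further seizures.

85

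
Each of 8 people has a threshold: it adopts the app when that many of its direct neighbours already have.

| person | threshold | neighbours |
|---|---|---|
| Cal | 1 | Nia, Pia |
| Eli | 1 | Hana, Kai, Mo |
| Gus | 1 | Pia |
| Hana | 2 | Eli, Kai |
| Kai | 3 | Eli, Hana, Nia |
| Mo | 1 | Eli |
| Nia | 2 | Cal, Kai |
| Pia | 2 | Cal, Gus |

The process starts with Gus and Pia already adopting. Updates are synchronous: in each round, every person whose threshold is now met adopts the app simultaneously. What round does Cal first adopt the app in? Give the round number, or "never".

Round 1 — Gus, Pia adopt the app (initial).
Round 2 — checking thresholds:
  Cal: 1 of 2 neighbours ≥ 1, adopts the app.
Round 3 — no new adoptions; cascade stops.

2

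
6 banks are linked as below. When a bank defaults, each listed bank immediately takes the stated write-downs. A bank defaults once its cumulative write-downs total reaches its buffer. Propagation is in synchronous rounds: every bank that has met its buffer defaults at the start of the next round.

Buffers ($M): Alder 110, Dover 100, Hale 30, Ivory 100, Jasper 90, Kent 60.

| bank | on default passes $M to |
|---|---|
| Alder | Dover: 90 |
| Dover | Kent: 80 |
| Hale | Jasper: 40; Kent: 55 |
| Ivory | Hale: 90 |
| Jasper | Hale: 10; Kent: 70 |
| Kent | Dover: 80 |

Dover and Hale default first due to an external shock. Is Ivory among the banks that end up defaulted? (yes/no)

Round 1 — Dover, Hale default (initial).
  Jasper: +40 → 40 < 90
  Kent: +80+55 → 135 ≥ 60
Round 2 — Kent defaults.
No further defaults.

no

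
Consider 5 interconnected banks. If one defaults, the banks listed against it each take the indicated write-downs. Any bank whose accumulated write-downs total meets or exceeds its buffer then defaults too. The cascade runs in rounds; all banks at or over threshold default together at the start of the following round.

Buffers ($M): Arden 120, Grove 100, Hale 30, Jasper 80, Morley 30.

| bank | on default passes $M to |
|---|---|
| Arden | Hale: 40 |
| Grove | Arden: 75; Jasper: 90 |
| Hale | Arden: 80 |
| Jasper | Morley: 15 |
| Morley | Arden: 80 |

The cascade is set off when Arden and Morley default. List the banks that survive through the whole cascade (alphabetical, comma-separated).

Round 1 — Arden, Morley default (initial).
  Hale: +40 → 40 ≥ 30
Round 2 — Hale defaults.
No further defaults.

Grove, Jasper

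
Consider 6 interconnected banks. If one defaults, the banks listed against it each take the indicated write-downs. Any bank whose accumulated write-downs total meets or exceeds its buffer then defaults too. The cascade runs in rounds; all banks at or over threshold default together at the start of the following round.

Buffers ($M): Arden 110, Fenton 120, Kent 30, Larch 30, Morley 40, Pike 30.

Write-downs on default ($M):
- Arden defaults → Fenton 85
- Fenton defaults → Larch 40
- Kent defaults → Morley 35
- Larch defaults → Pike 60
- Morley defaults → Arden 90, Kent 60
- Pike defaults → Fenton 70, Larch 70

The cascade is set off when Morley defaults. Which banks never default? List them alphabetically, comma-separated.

Round 1 — Morley defaults (initial).
  Arden: +90 → 90 < 110
  Kent: +60 → 60 ≥ 30
Round 2 — Kent defaults.
No further defaults.

Arden, Fenton, Larch, Pike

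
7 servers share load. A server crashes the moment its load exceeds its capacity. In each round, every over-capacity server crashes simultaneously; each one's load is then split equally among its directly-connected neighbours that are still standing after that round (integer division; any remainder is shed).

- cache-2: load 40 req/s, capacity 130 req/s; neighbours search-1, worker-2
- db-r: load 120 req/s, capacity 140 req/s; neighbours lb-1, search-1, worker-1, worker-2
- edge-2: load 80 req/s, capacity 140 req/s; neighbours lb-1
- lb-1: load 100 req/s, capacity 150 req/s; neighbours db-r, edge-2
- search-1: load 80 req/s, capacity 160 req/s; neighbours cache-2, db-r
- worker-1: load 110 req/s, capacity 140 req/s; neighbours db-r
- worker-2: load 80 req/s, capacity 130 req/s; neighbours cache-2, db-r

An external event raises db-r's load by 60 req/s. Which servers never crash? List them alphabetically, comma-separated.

cache-2, edge-2, lb-1, search-1, worker-2

Round 1 — db-r at 180 > 140. db-r crashes.
  db-r sheds 180 req/s to lb-1, search-1, worker-1, worker-2: 45 each.
    lb-1: 100+45 = 145 ≤ 150
    search-1: 80+45 = 125 ≤ 160
    worker-1: 110+45 = 155 > 140
    worker-2: 80+45 = 125 ≤ 130
Round 2 — worker-1 crashes.
  worker-1 sheds 155 req/s: no online neighbours, lost.
No further crashes.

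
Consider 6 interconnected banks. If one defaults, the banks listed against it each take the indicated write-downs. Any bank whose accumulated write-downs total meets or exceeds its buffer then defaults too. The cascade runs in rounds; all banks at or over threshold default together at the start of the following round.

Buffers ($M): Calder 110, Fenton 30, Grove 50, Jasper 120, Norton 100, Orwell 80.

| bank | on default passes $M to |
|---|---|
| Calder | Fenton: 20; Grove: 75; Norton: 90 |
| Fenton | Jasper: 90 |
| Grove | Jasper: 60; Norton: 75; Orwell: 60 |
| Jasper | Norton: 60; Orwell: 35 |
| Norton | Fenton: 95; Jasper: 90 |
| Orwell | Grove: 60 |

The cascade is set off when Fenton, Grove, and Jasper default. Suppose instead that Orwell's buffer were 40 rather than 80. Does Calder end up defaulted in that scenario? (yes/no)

With Orwell's buffer at 40:
Round 1 — Fenton, Grove, Jasper default (initial).
  Norton: +75+60 → 135 ≥ 100
  Orwell: +60+35 → 95 ≥ 40
Round 2 — Norton, Orwell default.
No further defaults.

no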